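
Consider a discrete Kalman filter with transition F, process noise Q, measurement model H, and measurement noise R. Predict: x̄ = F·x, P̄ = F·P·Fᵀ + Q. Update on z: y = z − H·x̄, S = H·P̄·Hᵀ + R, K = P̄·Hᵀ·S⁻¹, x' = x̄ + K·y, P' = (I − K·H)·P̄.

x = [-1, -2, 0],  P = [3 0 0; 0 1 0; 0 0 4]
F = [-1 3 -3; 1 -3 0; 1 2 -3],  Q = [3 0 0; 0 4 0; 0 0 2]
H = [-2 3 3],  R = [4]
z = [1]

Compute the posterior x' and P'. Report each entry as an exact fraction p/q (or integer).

x' = [-1706/379, 1328/379, -2327/379]
P' = [18888/379 -3225/379 15789/379; -3225/379 2095/379 -4161/379; 15789/379 -4161/379 14751/379]

x̄ = F·x = [-5, 5, -5]
P̄ = F·P·Fᵀ + Q = [51 -12 39; -12 16 -3; 39 -3 45]
y = z − H·x̄ = [-9]
S = H·P̄·Hᵀ + R = [379]
K = P̄·Hᵀ·S⁻¹ = [-21/379; 63/379; 48/379]
x' = x̄ + K·y = [-1706/379, 1328/379, -2327/379]
P' = (I − K·H)·P̄ = [18888/379 -3225/379 15789/379; -3225/379 2095/379 -4161/379; 15789/379 -4161/379 14751/379]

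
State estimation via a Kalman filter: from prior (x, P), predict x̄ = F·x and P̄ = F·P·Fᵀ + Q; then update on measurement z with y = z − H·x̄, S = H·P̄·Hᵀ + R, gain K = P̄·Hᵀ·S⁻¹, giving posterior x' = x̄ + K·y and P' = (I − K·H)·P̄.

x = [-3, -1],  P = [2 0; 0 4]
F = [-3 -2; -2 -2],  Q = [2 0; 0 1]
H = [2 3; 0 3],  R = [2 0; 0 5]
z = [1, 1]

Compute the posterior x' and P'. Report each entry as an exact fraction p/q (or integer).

x' = [4871/8161, 347/8161]
P' = [7668/8161 -3200/8161; -3200/8161 2570/8161]

x̄ = F·x = [11, 8]
P̄ = F·P·Fᵀ + Q = [36 28; 28 25]
y = z − H·x̄ = [-45, -23]
S = H·P̄·Hᵀ + R = [707 393; 393 230]
K = P̄·Hᵀ·S⁻¹ = [2868/8161 -1920/8161; 655/8161 1542/8161]
x' = x̄ + K·y = [4871/8161, 347/8161]
P' = (I − K·H)·P̄ = [7668/8161 -3200/8161; -3200/8161 2570/8161]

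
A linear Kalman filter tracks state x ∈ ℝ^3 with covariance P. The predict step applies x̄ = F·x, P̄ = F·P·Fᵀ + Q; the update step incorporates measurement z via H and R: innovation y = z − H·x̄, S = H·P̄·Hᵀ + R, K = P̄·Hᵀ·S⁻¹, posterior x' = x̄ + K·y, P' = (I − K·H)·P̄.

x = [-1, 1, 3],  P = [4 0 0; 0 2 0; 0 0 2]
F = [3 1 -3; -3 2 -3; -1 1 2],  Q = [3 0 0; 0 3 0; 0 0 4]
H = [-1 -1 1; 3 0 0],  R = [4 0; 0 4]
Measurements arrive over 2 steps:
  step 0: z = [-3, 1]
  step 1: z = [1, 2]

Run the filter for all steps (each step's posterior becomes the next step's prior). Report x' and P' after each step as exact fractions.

step 0: x' = [13983/41989, 164196/41989, 80516/41989], P' = [18388/41989 -21220/41989 -3904/41989; -21220/41989 482266/41989 326698/41989; -3904/41989 326698/41989 346770/41989]
step 1: x' = [4975770/6987331, 1505874/537487, 33021715/6987331], P' = [306949828/747644417 -15883780/57511109 22840864/747644417; -15883780/57511109 1123199506/57511109 1008005114/57511109; 22840864/747644417 1008005114/57511109 14475791602/747644417]

step 0: x̄ = F·x = [-11, -4, 8]
step 0: P̄ = F·P·Fᵀ + Q = [59 -14 -22; -14 65 4; -22 4 18]
step 0: y = z − H·x̄ = [-26, 34]
step 0: S = H·P̄·Hᵀ + R = [154 -201; -201 535]
step 0: K = P̄·Hᵀ·S⁻¹ = [-268/41989 13791/41989; -33587/41989 -15915/41989; 5994/41989 -2928/41989]
step 0: x' = x̄ + K·y = [13983/41989, 164196/41989, 80516/41989]
step 0: P' = (I − K·H)·P̄ = [18388/41989 -21220/41989 -3904/41989; -21220/41989 482266/41989 326698/41989; -3904/41989 326698/41989 346770/41989]
step 1: x̄ = F·x = [-35403/41989, 44895/41989, 311245/41989]
step 1: P̄ = F·P·Fᵀ + Q = [1877419/41989 916028/41989 -2057792/41989; 916028/41989 1605445/41989 -616414/41989; -2057792/41989 -616414/41989 3420538/41989]
step 1: y = z − H·x̄ = [-259764/41989, 190187/41989]
step 1: S = H·P̄·Hᵀ + R = [14251826/41989 -14553717/41989; -14553717/41989 17064727/41989]
step 1: K = P̄·Hᵀ·S⁻¹ = [-19404956/747644417 230212371/747644417; -24827653/57511109 -11912835/57511109; 337221064/747644417 17130648/747644417]
step 1: x' = x̄ + K·y = [4975770/6987331, 1505874/537487, 33021715/6987331]
step 1: P' = (I − K·H)·P̄ = [306949828/747644417 -15883780/57511109 22840864/747644417; -15883780/57511109 1123199506/57511109 1008005114/57511109; 22840864/747644417 1008005114/57511109 14475791602/747644417]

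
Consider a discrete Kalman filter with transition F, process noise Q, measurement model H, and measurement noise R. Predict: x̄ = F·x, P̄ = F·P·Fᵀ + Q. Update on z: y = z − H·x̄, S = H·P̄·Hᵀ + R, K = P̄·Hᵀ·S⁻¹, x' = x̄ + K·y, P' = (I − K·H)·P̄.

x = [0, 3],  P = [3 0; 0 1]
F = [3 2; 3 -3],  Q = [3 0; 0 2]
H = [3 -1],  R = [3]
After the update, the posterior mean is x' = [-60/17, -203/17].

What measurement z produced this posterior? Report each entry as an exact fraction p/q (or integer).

z = [1]

x̄ = F·x = [6, -9]
P̄ = F·P·Fᵀ + Q = [34 21; 21 38]
S = H·P̄·Hᵀ + R = [221]
K = P̄·Hᵀ·S⁻¹ = [81/221; 25/221]
x' − x̄ = [-162/17, -50/17] = K·y
y = (KᵀK)⁻¹·Kᵀ·(x' − x̄) = [-26]
z = y + H·x̄ = [-26] + [27] = [1]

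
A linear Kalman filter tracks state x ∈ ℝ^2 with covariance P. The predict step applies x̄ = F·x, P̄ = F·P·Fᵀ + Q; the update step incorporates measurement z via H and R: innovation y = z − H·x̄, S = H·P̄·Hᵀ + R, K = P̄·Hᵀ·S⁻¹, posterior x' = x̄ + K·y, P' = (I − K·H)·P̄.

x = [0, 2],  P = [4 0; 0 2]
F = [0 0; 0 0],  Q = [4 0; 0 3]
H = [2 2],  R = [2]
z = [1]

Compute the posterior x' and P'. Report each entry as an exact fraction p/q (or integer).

x' = [4/15, 1/5]
P' = [28/15 -8/5; -8/5 9/5]

x̄ = F·x = [0, 0]
P̄ = F·P·Fᵀ + Q = [4 0; 0 3]
y = z − H·x̄ = [1]
S = H·P̄·Hᵀ + R = [30]
K = P̄·Hᵀ·S⁻¹ = [4/15; 1/5]
x' = x̄ + K·y = [4/15, 1/5]
P' = (I − K·H)·P̄ = [28/15 -8/5; -8/5 9/5]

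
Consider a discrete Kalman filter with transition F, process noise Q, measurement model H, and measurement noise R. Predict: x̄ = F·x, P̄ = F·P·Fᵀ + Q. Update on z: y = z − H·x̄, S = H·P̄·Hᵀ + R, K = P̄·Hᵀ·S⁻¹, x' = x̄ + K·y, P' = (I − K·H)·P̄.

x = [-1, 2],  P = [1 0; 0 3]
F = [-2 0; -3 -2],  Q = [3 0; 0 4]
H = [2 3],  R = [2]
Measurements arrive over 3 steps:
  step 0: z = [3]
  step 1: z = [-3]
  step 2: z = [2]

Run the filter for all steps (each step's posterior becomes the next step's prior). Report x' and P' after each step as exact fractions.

step 0: x̄ = F·x = [2, -1]
step 0: P̄ = F·P·Fᵀ + Q = [7 6; 6 25]
step 0: y = z − H·x̄ = [2]
step 0: S = H·P̄·Hᵀ + R = [327]
step 0: K = P̄·Hᵀ·S⁻¹ = [32/327; 29/109]
step 0: x' = x̄ + K·y = [718/327, -51/109]
step 0: P' = (I − K·H)·P̄ = [1265/327 -274/109; -274/109 202/109]
step 1: x̄ = F·x = [-1436/327, -616/109]
step 1: P̄ = F·P·Fᵀ + Q = [6041/327 1434/109; 1434/109 1751/109]
step 1: y = z − H·x̄ = [7435/327]
step 1: S = H·P̄·Hᵀ + R = [123719/327]
step 1: K = P̄·Hᵀ·S⁻¹ = [24988/123719; 24363/123719]
step 1: x' = x̄ + K·y = [24848/123719, -145241/123719]
step 1: P' = (I − K·H)·P̄ = [376105/123719 -234078/123719; -234078/123719 172294/123719]
step 2: x̄ = F·x = [-49696/123719, 215938/123719]
step 2: P̄ = F·P·Fᵀ + Q = [1875577/123719 1320318/123719; 1320318/123719 1760061/123719]
step 2: y = z − H·x̄ = [-300984/123719]
step 2: S = H·P̄·Hᵀ + R = [39434111/123719]
step 2: K = P̄·Hᵀ·S⁻¹ = [7712108/39434111; 7920819/39434111]
step 2: x' = x̄ + K·y = [-34602112/39434111, 49558138/39434111]
step 2: P' = (I − K·H)·P̄ = [117080657/39434111 -72912366/39434111; -72912366/39434111 53888790/39434111]

step 0: x' = [718/327, -51/109], P' = [1265/327 -274/109; -274/109 202/109]
step 1: x' = [24848/123719, -145241/123719], P' = [376105/123719 -234078/123719; -234078/123719 172294/123719]
step 2: x' = [-34602112/39434111, 49558138/39434111], P' = [117080657/39434111 -72912366/39434111; -72912366/39434111 53888790/39434111]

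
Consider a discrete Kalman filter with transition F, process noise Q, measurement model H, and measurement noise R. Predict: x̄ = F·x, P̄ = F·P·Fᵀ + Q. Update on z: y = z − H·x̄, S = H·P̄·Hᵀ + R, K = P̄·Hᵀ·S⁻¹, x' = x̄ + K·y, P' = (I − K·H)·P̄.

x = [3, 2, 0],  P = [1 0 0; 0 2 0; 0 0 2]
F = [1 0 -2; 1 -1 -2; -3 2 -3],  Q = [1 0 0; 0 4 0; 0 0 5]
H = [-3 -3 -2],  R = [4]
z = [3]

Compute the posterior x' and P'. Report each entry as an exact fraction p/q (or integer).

x̄ = F·x = [3, 1, -5]
P̄ = F·P·Fᵀ + Q = [10 9 9; 9 15 5; 9 5 40]
y = z − H·x̄ = [5]
S = H·P̄·Hᵀ + R = [719]
K = P̄·Hᵀ·S⁻¹ = [-75/719; -82/719; -122/719]
x' = x̄ + K·y = [1782/719, 309/719, -4205/719]
P' = (I − K·H)·P̄ = [1565/719 321/719 -2679/719; 321/719 4061/719 -6409/719; -2679/719 -6409/719 13876/719]

x' = [1782/719, 309/719, -4205/719]
P' = [1565/719 321/719 -2679/719; 321/719 4061/719 -6409/719; -2679/719 -6409/719 13876/719]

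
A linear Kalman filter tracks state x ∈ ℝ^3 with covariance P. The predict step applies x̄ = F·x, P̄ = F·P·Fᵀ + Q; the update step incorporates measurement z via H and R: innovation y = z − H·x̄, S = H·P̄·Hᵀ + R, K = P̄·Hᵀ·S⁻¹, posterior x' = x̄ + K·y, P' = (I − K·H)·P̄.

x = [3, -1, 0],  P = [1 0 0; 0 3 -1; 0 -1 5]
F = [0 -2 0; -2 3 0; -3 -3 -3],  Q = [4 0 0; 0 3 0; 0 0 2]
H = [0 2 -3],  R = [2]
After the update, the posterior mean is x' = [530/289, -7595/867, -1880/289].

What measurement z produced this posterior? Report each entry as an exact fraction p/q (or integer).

z = [2]

x̄ = F·x = [2, -9, -6]
P̄ = F·P·Fᵀ + Q = [16 -18 12; -18 34 -12; 12 -12 65]
S = H·P̄·Hᵀ + R = [867]
K = P̄·Hᵀ·S⁻¹ = [-24/289; 104/867; -73/289]
x' − x̄ = [-48/289, 208/867, -146/289] = K·y
y = (KᵀK)⁻¹·Kᵀ·(x' − x̄) = [2]
z = y + H·x̄ = [2] + [0] = [2]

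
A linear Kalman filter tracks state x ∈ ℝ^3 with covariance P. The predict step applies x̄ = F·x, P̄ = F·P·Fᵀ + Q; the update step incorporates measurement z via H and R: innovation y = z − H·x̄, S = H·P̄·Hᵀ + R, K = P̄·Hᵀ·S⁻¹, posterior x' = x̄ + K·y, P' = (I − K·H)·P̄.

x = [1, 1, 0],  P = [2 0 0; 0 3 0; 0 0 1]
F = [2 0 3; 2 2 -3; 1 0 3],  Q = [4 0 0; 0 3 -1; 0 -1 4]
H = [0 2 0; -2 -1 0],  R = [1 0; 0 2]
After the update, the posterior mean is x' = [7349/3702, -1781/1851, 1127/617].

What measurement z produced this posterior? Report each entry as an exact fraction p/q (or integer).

x̄ = F·x = [2, 4, 1]
P̄ = F·P·Fᵀ + Q = [21 -1 13; -1 32 -6; 13 -6 15]
S = H·P̄·Hᵀ + R = [129 -60; -60 114]
K = P̄·Hᵀ·S⁻¹ = [-448/1851 -601/1234; 916/1851 -5/1851; -428/1851 -550/1851]
x' − x̄ = [-55/3702, -9185/1851, 510/617] = K·y
y = (KᵀK)⁻¹·Kᵀ·(x' − x̄) = [-10, 5]
z = y + H·x̄ = [-10, 5] + [8, -8] = [-2, -3]

z = [-2, -3]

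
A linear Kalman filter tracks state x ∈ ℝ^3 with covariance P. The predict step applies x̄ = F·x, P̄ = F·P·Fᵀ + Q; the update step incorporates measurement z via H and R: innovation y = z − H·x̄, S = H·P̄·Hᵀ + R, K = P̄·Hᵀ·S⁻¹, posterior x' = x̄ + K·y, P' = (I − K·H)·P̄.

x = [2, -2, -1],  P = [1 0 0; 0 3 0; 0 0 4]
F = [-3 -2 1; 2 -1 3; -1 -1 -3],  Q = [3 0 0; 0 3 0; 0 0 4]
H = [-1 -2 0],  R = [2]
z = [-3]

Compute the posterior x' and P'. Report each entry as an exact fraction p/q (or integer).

x̄ = F·x = [-3, 3, 3]
P̄ = F·P·Fᵀ + Q = [28 12 -3; 12 46 -35; -3 -35 44]
y = z − H·x̄ = [0]
S = H·P̄·Hᵀ + R = [262]
K = P̄·Hᵀ·S⁻¹ = [-26/131; -52/131; 73/262]
x' = x̄ + K·y = [-3, 3, 3]
P' = (I − K·H)·P̄ = [2316/131 -1132/131 1505/131; -1132/131 618/131 -789/131; 1505/131 -789/131 6199/262]

x' = [-3, 3, 3]
P' = [2316/131 -1132/131 1505/131; -1132/131 618/131 -789/131; 1505/131 -789/131 6199/262]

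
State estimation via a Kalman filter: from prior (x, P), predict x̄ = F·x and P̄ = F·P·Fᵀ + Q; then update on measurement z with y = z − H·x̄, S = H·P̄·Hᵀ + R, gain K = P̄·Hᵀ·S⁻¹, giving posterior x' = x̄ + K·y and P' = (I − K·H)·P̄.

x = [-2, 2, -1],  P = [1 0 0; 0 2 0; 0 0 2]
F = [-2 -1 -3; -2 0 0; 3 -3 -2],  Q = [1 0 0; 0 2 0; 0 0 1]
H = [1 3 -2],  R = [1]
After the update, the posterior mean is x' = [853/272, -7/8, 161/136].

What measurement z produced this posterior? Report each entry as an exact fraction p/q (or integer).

z = [-2]

x̄ = F·x = [5, 4, -10]
P̄ = F·P·Fᵀ + Q = [25 4 12; 4 6 -6; 12 -6 36]
S = H·P̄·Hᵀ + R = [272]
K = P̄·Hᵀ·S⁻¹ = [13/272; 1/8; -39/136]
x' − x̄ = [-507/272, -39/8, 1521/136] = K·y
y = (KᵀK)⁻¹·Kᵀ·(x' − x̄) = [-39]
z = y + H·x̄ = [-39] + [37] = [-2]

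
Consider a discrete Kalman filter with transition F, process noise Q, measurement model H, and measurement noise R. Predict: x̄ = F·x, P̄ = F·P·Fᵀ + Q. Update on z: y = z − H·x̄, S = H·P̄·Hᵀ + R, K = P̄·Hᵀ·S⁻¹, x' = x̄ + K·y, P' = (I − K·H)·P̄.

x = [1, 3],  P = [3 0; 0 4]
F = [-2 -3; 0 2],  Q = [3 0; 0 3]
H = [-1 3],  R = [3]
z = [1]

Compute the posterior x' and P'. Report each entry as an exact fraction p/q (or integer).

x' = [-5/3, -6/41]
P' = [10 3; 3 50/41]

x̄ = F·x = [-11, 6]
P̄ = F·P·Fᵀ + Q = [51 -24; -24 19]
y = z − H·x̄ = [-28]
S = H·P̄·Hᵀ + R = [369]
K = P̄·Hᵀ·S⁻¹ = [-1/3; 9/41]
x' = x̄ + K·y = [-5/3, -6/41]
P' = (I − K·H)·P̄ = [10 3; 3 50/41]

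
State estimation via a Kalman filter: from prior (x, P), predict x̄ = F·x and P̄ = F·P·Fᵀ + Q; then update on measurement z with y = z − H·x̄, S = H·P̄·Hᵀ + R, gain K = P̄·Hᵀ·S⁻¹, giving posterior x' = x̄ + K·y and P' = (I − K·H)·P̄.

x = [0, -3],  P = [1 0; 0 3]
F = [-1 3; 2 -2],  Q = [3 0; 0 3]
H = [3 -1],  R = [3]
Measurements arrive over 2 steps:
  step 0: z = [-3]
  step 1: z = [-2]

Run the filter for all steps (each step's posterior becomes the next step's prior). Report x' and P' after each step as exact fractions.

step 0: x̄ = F·x = [-9, 6]
step 0: P̄ = F·P·Fᵀ + Q = [31 -20; -20 19]
step 0: y = z − H·x̄ = [30]
step 0: S = H·P̄·Hᵀ + R = [421]
step 0: K = P̄·Hᵀ·S⁻¹ = [113/421; -79/421]
step 0: x' = x̄ + K·y = [-399/421, 156/421]
step 0: P' = (I − K·H)·P̄ = [282/421 507/421; 507/421 1758/421]
step 1: x̄ = F·x = [867/421, -1110/421]
step 1: P̄ = F·P·Fᵀ + Q = [14325/421 -7056/421; -7056/421 5367/421]
step 1: y = z − H·x̄ = [-4553/421]
step 1: S = H·P̄·Hᵀ + R = [177891/421]
step 1: K = P̄·Hᵀ·S⁻¹ = [16677/59297; -8845/59297]
step 1: x' = x̄ + K·y = [-58242/59297, -60685/59297]
step 1: P' = (I − K·H)·P̄ = [35778/59297 57303/59297; 57303/59297 198444/59297]

step 0: x' = [-399/421, 156/421], P' = [282/421 507/421; 507/421 1758/421]
step 1: x' = [-58242/59297, -60685/59297], P' = [35778/59297 57303/59297; 57303/59297 198444/59297]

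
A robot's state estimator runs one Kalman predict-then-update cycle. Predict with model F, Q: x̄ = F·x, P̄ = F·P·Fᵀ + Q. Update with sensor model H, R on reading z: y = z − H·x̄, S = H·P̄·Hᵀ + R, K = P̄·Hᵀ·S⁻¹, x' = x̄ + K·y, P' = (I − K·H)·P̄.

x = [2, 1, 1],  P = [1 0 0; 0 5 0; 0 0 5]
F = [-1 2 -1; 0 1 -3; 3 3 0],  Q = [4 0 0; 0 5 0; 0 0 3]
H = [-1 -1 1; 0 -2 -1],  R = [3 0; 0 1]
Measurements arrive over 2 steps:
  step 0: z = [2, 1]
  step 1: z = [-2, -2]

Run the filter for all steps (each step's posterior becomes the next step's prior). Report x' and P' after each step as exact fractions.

step 0: x̄ = F·x = [-1, -2, 9]
step 0: P̄ = F·P·Fᵀ + Q = [30 25 27; 25 55 15; 27 15 57]
step 0: y = z − H·x̄ = [-10, 6]
step 0: S = H·P̄·Hᵀ + R = [111 115; 115 338]
step 0: K = P̄·Hᵀ·S⁻¹ = [-609/24293 -5327/24293; -7595/24293 -6400/24293; 15075/24293 -11382/24293]
step 0: x' = x̄ + K·y = [-50165/24293, -11036/24293, -405/24293]
step 0: P' = (I − K·H)·P̄ = [301559/24293 -98135/24293 201597/24293; -98135/24293 42440/24293 -78480/24293; 201597/24293 -78480/24293 168342/24293]
step 1: x̄ = F·x = [28498/24293, -9821/24293, -183603/24293]
step 1: P̄ = F·P·Fᵀ + Q = [1846487/24293 1842192/24293 -1313793/24293; 1842192/24293 2149863/24293 -1275138/24293; -1313793/24293 -1275138/24293 1402440/24293]
step 1: y = z − H·x̄ = [153694/24293, -251831/24293]
step 1: S = H·P̄·Hᵀ + R = [14333915/24293 6543015/24293; 6543015/24293 4925633/24293]
step 1: K = P̄·Hᵀ·S⁻¹ = [-375809027/1144056290 -10279509/228811258; -253337793/1144056290 -73196925/228811258; 500132571/1144056290 -79550625/228811258]
step 1: x' = x̄ + K·y = [-502728411/1144056290, 1728646051/1144056290, -1359166197/1144056290]
step 1: P' = (I − K·H)·P̄ = [4555566387/1144056290 -1125580587/1144056290 2302558719/1144056290; -1125580587/1144056290 750526197/1144056290 -1135067769/1144056290; 2302558719/1144056290 -1135067769/1144056290 2667888663/1144056290]

step 0: x' = [-50165/24293, -11036/24293, -405/24293], P' = [301559/24293 -98135/24293 201597/24293; -98135/24293 42440/24293 -78480/24293; 201597/24293 -78480/24293 168342/24293]
step 1: x' = [-502728411/1144056290, 1728646051/1144056290, -1359166197/1144056290], P' = [4555566387/1144056290 -1125580587/1144056290 2302558719/1144056290; -1125580587/1144056290 750526197/1144056290 -1135067769/1144056290; 2302558719/1144056290 -1135067769/1144056290 2667888663/1144056290]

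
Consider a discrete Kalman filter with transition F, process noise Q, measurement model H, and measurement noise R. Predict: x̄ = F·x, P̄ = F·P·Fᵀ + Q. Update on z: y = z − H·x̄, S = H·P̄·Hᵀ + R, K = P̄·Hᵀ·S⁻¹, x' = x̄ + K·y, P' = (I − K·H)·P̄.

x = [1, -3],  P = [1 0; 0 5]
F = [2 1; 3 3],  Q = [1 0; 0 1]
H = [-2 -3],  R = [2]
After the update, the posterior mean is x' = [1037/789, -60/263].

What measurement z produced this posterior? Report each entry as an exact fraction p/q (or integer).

x̄ = F·x = [-1, -6]
P̄ = F·P·Fᵀ + Q = [10 21; 21 55]
S = H·P̄·Hᵀ + R = [789]
K = P̄·Hᵀ·S⁻¹ = [-83/789; -69/263]
x' − x̄ = [1826/789, 1518/263] = K·y
y = (KᵀK)⁻¹·Kᵀ·(x' − x̄) = [-22]
z = y + H·x̄ = [-22] + [20] = [-2]

z = [-2]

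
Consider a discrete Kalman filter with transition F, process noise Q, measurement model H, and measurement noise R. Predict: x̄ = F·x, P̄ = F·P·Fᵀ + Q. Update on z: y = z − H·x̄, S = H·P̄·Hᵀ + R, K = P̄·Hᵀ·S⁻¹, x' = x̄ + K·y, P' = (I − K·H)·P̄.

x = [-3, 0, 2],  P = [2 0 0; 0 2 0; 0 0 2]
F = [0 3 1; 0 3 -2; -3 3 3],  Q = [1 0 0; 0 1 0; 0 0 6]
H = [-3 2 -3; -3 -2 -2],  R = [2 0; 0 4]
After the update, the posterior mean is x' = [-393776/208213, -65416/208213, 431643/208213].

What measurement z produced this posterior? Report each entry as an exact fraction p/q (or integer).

x̄ = F·x = [2, -4, 15]
P̄ = F·P·Fᵀ + Q = [21 14 24; 14 27 6; 24 6 60]
S = H·P̄·Hᵀ + R = [1031 813; 813 1045]
K = P̄·Hᵀ·S⁻¹ = [596/208213 -28159/208213; 40767/208213 -53235/208213; -42474/208213 -7602/208213]
x' − x̄ = [-810202/208213, 767436/208213, -2691552/208213] = K·y
y = (KᵀK)⁻¹·Kᵀ·(x' − x̄) = [58, 30]
z = y + H·x̄ = [58, 30] + [-59, -28] = [-1, 2]

z = [-1, 2]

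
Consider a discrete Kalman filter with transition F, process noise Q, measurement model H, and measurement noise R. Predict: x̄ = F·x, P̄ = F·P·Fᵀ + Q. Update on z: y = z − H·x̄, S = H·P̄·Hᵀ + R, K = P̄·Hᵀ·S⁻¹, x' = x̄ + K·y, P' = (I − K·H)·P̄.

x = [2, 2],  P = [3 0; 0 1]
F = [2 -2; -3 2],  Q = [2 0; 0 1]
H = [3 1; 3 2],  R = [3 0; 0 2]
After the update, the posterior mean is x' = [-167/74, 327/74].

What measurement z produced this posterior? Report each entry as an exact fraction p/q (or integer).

x̄ = F·x = [0, -2]
P̄ = F·P·Fᵀ + Q = [18 -22; -22 32]
S = H·P̄·Hᵀ + R = [65 28; 28 28]
K = P̄·Hᵀ·S⁻¹ = [22/37 -123/518; -32/37 411/518]
x' − x̄ = [-167/74, 475/74] = K·y
y = (KᵀK)⁻¹·Kᵀ·(x' − x̄) = [-1, 7]
z = y + H·x̄ = [-1, 7] + [-2, -4] = [-3, 3]

z = [-3, 3]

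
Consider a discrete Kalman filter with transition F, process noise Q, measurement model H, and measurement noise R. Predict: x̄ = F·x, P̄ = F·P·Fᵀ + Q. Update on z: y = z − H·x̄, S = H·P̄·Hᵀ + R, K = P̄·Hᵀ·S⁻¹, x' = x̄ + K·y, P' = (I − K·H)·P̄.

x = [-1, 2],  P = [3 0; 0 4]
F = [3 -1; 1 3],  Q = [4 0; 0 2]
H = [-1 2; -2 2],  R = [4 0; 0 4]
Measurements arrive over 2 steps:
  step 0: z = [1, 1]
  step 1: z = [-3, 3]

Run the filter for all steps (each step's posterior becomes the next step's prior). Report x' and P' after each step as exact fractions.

step 0: x̄ = F·x = [-5, 5]
step 0: P̄ = F·P·Fᵀ + Q = [35 -3; -3 41]
step 0: y = z − H·x̄ = [-14, -19]
step 0: S = H·P̄·Hᵀ + R = [215 252; 252 332]
step 0: K = P̄·Hᵀ·S⁻¹ = [1385/1969 -1502/1969; 1511/1969 -625/1969]
step 0: x' = x̄ + K·y = [-697/1969, 566/1969]
step 0: P' = (I − K·H)·P̄ = [11548/1969 8544/1969; 8544/1969 7294/1969]
step 1: x̄ = F·x = [-2657/1969, 91/179]
step 1: P̄ = F·P·Fᵀ + Q = [67838/1969 7374/179; 7374/179 12036/179]
step 1: y = z − H·x̄ = [-10566/1969, -1409/1969]
step 1: S = H·P̄·Hᵀ + R = [280842/1969 178576/1969; 178576/1969 159900/1969]
step 1: K = P̄·Hᵀ·S⁻¹ = [657149/826387 -596678/826387; 701793/826387 -253695/826387]
step 1: x' = x̄ + K·y = [-4214539/826387, -3164284/826387]
step 1: P' = (I − K·H)·P̄ = [5015308/826387 3821952/826387; 3821952/826387 3314562/826387]

step 0: x' = [-697/1969, 566/1969], P' = [11548/1969 8544/1969; 8544/1969 7294/1969]
step 1: x' = [-4214539/826387, -3164284/826387], P' = [5015308/826387 3821952/826387; 3821952/826387 3314562/826387]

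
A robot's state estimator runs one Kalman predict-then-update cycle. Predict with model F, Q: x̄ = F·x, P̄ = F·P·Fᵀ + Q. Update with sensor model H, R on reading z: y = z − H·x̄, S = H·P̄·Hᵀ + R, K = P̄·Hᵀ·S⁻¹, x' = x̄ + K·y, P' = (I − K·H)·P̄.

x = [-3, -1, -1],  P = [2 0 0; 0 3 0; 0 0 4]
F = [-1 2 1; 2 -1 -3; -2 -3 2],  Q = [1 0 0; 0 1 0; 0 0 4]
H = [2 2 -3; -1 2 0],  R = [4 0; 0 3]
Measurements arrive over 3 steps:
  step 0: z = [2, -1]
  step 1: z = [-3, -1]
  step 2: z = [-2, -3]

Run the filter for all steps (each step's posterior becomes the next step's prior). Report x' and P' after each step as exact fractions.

step 0: x' = [303327/230678, 20707/115339, 42997/115339], P' = [264743/230678 19748/115339 89337/115339; 19748/115339 72103/115339 54966/115339; 89337/115339 54966/115339 134966/115339]
step 1: x' = [-64799820/263642861, -143768827/263642861, 89802587/263642861], P' = [266154969/263642861 35356470/263642861 179731682/263642861; 35356470/263642861 157988097/263642861 117829054/263642861; 179731682/263642861 117829054/263642861 289905708/263642861]
step 2: x' = [39865484983/86965170335, -489177777241/400039783541, 108859092050/400039783541], P' = [86956945402/86965170335 2245850614/17393034067 11668528592/17393034067; 2245850614/17393034067 238481281945/400039783541 176292855878/400039783541; 11668528592/17393034067 176292855878/400039783541 434566728672/400039783541]

step 0: x̄ = F·x = [0, -2, 7]
step 0: P̄ = F·P·Fᵀ + Q = [19 -22 -6; -22 48 -23; -6 -23 55]
step 0: y = z − H·x̄ = [27, 3]
step 0: S = H·P̄·Hᵀ + R = [939 230; 230 302]
step 0: K = P̄·Hᵀ·S⁻¹ = [9057/115339 -61917/230678; 4701/115339 41486/115339; -29073/115339 6865/115339]
step 0: x' = x̄ + K·y = [303327/230678, 20707/115339, 42997/115339]
step 0: P' = (I − K·H)·P̄ = [264743/230678 19748/115339 89337/115339; 19748/115339 72103/115339 54966/115339; 89337/115339 54966/115339 134966/115339]
step 1: x̄ = F·x = [-19215/32954, 21947/16477, -39922/16477]
step 1: P̄ = F·P·Fᵀ + Q = [180939/32954 -93312/16477 -31439/16477; -93312/16477 158626/16477 10881/16477; -31439/16477 10881/16477 148903/16477]
step 1: y = z − H·x̄ = [-193876/16477, -139957/32954]
step 1: S = H·P̄·Hᵀ + R = [1902617/16477 107338/16477; 107338/16477 2295305/32954]
step 1: K = P̄·Hᵀ·S⁻¹ = [15956958/263642861 -65147343/263642861; 8300493/263642861 93539908/263642861; -68648913/263642861 18642142/263642861]
step 1: x' = x̄ + K·y = [-64799820/263642861, -143768827/263642861, 89802587/263642861]
step 1: P' = (I − K·H)·P̄ = [266154969/263642861 35356470/263642861 179731682/263642861; 35356470/263642861 157988097/263642861 117829054/263642861; 179731682/263642861 117829054/263642861 289905708/263642861]
step 2: x̄ = F·x = [-132935247/263642861, -255238574/263642861, 740511295/263642861]
step 2: P̄ = F·P·Fᵀ + Q = [1422082898/263642861 -1467365874/263642861 -472261372/263642861; -1467365874/263642861 2504170466/263642861 150604485/263642861; -472261372/263642861 150604485/263642861 2273182561/263642861]
step 2: y = z − H·x̄ = [2470595805/263642861, -413386682/263642861]
step 2: S = H·P̄·Hᵀ + R = [29339183601/263642861 1917373294/263642861; 1917373294/263642861 18099156841/263642861]
step 2: K = P̄·Hᵀ·S⁻¹ = [5336117016/86965170335 -21499479754/86965170335; 12848281125/400039783541 141769333256/400039783541; -103590539757/400039783541 28069851380/400039783541]
step 2: x' = x̄ + K·y = [39865484983/86965170335, -489177777241/400039783541, 108859092050/400039783541]
step 2: P' = (I − K·H)·P̄ = [86956945402/86965170335 2245850614/17393034067 11668528592/17393034067; 2245850614/17393034067 238481281945/400039783541 176292855878/400039783541; 11668528592/17393034067 176292855878/400039783541 434566728672/400039783541]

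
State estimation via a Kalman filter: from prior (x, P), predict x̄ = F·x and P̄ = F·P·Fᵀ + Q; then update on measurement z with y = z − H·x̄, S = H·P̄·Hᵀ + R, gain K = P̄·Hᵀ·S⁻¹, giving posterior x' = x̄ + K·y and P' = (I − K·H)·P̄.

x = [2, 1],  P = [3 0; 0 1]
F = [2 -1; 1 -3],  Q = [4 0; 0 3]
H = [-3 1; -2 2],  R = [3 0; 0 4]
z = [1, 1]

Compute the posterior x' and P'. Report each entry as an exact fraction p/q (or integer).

x' = [-89/285, -4/95]
P' = [83/95 119/95; 119/95 237/95]

x̄ = F·x = [3, -1]
P̄ = F·P·Fᵀ + Q = [17 9; 9 15]
y = z − H·x̄ = [11, 9]
S = H·P̄·Hᵀ + R = [117 60; 60 60]
K = P̄·Hᵀ·S⁻¹ = [-26/57 18/95; -8/19 59/95]
x' = x̄ + K·y = [-89/285, -4/95]
P' = (I − K·H)·P̄ = [83/95 119/95; 119/95 237/95]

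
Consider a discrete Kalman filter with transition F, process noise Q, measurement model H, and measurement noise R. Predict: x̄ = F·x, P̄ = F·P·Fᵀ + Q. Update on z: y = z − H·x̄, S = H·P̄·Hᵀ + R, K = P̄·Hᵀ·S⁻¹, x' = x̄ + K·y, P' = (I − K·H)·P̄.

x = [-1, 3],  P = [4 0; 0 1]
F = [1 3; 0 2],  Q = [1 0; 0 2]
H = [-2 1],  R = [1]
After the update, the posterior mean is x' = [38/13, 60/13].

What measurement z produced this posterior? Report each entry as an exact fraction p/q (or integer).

x̄ = F·x = [8, 6]
P̄ = F·P·Fᵀ + Q = [14 6; 6 6]
S = H·P̄·Hᵀ + R = [39]
K = P̄·Hᵀ·S⁻¹ = [-22/39; -2/13]
x' − x̄ = [-66/13, -18/13] = K·y
y = (KᵀK)⁻¹·Kᵀ·(x' − x̄) = [9]
z = y + H·x̄ = [9] + [-10] = [-1]

z = [-1]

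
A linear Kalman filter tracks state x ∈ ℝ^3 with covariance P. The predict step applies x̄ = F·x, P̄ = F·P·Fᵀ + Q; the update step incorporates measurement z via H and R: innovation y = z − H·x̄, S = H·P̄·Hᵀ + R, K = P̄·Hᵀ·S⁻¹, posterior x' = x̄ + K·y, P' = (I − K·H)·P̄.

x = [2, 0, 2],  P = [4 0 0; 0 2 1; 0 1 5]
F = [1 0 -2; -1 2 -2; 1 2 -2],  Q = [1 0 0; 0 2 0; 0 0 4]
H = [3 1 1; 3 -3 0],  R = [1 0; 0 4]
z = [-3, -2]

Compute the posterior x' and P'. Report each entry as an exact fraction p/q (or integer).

x' = [-125300/116919, -19346/38973, 79246/116919]
P' = [54590/116919 13598/38973 -181528/116919; 13598/38973 8674/12991 -59176/38973; -181528/116919 -59176/38973 746756/116919]

x̄ = F·x = [-2, -6, -2]
P̄ = F·P·Fᵀ + Q = [25 12 20; 12 26 16; 20 16 28]
y = z − H·x̄ = [11, -14]
S = H·P̄·Hᵀ + R = [504 87; 87 247]
K = P̄·Hᵀ·S⁻¹ = [23036/116919 3449/38973; 7640/38973 -3106/12991; 24644/116919 -1000/38973]
x' = x̄ + K·y = [-125300/116919, -19346/38973, 79246/116919]
P' = (I − K·H)·P̄ = [54590/116919 13598/38973 -181528/116919; 13598/38973 8674/12991 -59176/38973; -181528/116919 -59176/38973 746756/116919]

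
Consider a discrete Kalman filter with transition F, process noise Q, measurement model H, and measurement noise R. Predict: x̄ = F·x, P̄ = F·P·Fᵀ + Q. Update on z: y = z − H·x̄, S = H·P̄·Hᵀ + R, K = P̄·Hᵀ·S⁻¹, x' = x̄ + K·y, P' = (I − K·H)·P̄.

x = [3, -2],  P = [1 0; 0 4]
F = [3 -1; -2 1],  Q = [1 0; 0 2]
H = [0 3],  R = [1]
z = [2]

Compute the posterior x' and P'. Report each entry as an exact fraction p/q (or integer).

x̄ = F·x = [11, -8]
P̄ = F·P·Fᵀ + Q = [14 -10; -10 10]
y = z − H·x̄ = [26]
S = H·P̄·Hᵀ + R = [91]
K = P̄·Hᵀ·S⁻¹ = [-30/91; 30/91]
x' = x̄ + K·y = [17/7, 4/7]
P' = (I − K·H)·P̄ = [374/91 -10/91; -10/91 10/91]

x' = [17/7, 4/7]
P' = [374/91 -10/91; -10/91 10/91]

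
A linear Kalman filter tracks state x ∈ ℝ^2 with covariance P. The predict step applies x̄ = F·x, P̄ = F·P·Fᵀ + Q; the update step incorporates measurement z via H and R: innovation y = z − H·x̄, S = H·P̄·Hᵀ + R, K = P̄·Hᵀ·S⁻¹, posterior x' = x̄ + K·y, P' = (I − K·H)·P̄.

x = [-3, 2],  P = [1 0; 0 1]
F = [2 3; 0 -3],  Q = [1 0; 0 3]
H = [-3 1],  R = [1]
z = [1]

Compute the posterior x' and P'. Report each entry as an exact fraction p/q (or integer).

x' = [-357/193, -885/193]
P' = [101/193 252/193; 252/193 795/193]

x̄ = F·x = [0, -6]
P̄ = F·P·Fᵀ + Q = [14 -9; -9 12]
y = z − H·x̄ = [7]
S = H·P̄·Hᵀ + R = [193]
K = P̄·Hᵀ·S⁻¹ = [-51/193; 39/193]
x' = x̄ + K·y = [-357/193, -885/193]
P' = (I − K·H)·P̄ = [101/193 252/193; 252/193 795/193]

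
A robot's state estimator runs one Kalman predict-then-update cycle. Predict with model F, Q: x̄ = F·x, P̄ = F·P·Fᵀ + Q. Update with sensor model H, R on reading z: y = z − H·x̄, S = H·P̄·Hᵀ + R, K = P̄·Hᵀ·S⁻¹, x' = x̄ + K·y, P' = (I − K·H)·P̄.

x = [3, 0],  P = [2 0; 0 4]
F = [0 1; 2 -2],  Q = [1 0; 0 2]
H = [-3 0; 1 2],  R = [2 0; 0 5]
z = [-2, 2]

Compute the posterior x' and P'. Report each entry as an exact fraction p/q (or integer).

x̄ = F·x = [0, 6]
P̄ = F·P·Fᵀ + Q = [5 -8; -8 26]
y = z − H·x̄ = [-2, -10]
S = H·P̄·Hᵀ + R = [47 33; 33 82]
K = P̄·Hᵀ·S⁻¹ = [-867/2765 -22/2765; 516/2765 1276/2765]
x' = x̄ + K·y = [1954/2765, 2798/2765]
P' = (I − K·H)·P̄ = [578/2765 -344/2765; -344/2765 3362/2765]

x' = [1954/2765, 2798/2765]
P' = [578/2765 -344/2765; -344/2765 3362/2765]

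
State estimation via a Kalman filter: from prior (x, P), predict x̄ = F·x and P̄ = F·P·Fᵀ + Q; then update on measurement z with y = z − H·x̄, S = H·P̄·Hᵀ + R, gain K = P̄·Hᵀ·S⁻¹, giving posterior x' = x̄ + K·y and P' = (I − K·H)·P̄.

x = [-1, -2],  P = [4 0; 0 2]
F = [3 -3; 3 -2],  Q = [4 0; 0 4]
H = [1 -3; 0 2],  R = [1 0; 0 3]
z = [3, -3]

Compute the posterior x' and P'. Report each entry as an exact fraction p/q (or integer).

x̄ = F·x = [3, 1]
P̄ = F·P·Fᵀ + Q = [58 48; 48 48]
y = z − H·x̄ = [3, -5]
S = H·P̄·Hᵀ + R = [203 -192; -192 195]
K = P̄·Hᵀ·S⁻¹ = [554/907 992/907; -96/907 352/907]
x' = x̄ + K·y = [-577/907, -1141/907]
P' = (I − K·H)·P̄ = [5018/907 1488/907; 1488/907 528/907]

x' = [-577/907, -1141/907]
P' = [5018/907 1488/907; 1488/907 528/907]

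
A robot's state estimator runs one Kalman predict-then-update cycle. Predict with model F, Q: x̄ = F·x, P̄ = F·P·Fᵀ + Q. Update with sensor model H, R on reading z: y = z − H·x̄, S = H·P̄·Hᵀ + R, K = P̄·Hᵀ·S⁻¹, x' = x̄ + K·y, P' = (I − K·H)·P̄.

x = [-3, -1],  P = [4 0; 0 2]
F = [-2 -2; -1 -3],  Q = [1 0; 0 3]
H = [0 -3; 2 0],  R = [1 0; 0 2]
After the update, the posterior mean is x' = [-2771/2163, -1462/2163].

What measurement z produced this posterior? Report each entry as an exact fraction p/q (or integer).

z = [2, -3]

x̄ = F·x = [8, 6]
P̄ = F·P·Fᵀ + Q = [25 20; 20 25]
S = H·P̄·Hᵀ + R = [226 -120; -120 102]
K = P̄·Hᵀ·S⁻¹ = [-10/721 1025/2163; -475/1442 10/2163]
x' − x̄ = [-20075/2163, -14440/2163] = K·y
y = (KᵀK)⁻¹·Kᵀ·(x' − x̄) = [20, -19]
z = y + H·x̄ = [20, -19] + [-18, 16] = [2, -3]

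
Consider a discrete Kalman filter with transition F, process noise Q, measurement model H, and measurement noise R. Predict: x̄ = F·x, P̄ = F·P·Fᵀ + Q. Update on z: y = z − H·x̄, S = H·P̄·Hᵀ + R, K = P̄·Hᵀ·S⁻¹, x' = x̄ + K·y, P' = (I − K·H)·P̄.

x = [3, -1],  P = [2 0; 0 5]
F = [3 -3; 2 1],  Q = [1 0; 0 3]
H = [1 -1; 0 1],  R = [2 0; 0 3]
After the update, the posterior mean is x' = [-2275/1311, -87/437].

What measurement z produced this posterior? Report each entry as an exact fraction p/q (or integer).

z = [-2, -2]

x̄ = F·x = [12, 5]
P̄ = F·P·Fᵀ + Q = [64 -3; -3 16]
S = H·P̄·Hᵀ + R = [88 -19; -19 19]
K = P̄·Hᵀ·S⁻¹ = [64/69 1009/1311; -1/23 349/437]
x' − x̄ = [-18007/1311, -2272/437] = K·y
y = (KᵀK)⁻¹·Kᵀ·(x' − x̄) = [-9, -7]
z = y + H·x̄ = [-9, -7] + [7, 5] = [-2, -2]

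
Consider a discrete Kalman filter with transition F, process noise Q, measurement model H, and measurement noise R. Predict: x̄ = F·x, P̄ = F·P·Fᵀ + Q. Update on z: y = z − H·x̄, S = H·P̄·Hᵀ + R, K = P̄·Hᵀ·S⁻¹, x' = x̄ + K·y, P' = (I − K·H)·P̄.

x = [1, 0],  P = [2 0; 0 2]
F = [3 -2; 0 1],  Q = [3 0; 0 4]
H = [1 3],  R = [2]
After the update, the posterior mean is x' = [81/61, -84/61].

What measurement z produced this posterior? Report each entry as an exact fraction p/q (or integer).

z = [-3]

x̄ = F·x = [3, 0]
P̄ = F·P·Fᵀ + Q = [29 -4; -4 6]
S = H·P̄·Hᵀ + R = [61]
K = P̄·Hᵀ·S⁻¹ = [17/61; 14/61]
x' − x̄ = [-102/61, -84/61] = K·y
y = (KᵀK)⁻¹·Kᵀ·(x' − x̄) = [-6]
z = y + H·x̄ = [-6] + [3] = [-3]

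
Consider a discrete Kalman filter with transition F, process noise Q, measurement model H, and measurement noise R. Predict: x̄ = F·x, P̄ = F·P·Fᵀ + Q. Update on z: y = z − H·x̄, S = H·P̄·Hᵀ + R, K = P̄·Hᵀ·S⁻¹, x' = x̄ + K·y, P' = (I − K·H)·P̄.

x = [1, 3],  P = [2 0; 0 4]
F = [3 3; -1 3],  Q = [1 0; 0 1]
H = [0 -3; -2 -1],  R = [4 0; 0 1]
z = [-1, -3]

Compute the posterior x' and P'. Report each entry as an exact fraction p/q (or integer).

x' = [63902/46691, 15733/46691]
P' = [16405/46691 -9840/46691; -9840/46691 20076/46691]

x̄ = F·x = [12, 8]
P̄ = F·P·Fᵀ + Q = [55 30; 30 39]
y = z − H·x̄ = [23, 29]
S = H·P̄·Hᵀ + R = [355 297; 297 380]
K = P̄·Hᵀ·S⁻¹ = [7380/46691 -22970/46691; -15057/46691 -396/46691]
x' = x̄ + K·y = [63902/46691, 15733/46691]
P' = (I − K·H)·P̄ = [16405/46691 -9840/46691; -9840/46691 20076/46691]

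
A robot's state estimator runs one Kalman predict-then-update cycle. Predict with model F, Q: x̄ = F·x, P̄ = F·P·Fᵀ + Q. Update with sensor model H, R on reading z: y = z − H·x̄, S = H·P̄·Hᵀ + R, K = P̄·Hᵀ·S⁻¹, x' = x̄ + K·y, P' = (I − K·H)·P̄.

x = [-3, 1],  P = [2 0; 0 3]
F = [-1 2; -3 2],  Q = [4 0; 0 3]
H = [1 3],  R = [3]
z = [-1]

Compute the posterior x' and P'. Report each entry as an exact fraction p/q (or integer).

x' = [-113/71, 41/142]
P' = [414/71 -126/71; -126/71 123/142]

x̄ = F·x = [5, 11]
P̄ = F·P·Fᵀ + Q = [18 18; 18 33]
y = z − H·x̄ = [-39]
S = H·P̄·Hᵀ + R = [426]
K = P̄·Hᵀ·S⁻¹ = [12/71; 39/142]
x' = x̄ + K·y = [-113/71, 41/142]
P' = (I − K·H)·P̄ = [414/71 -126/71; -126/71 123/142]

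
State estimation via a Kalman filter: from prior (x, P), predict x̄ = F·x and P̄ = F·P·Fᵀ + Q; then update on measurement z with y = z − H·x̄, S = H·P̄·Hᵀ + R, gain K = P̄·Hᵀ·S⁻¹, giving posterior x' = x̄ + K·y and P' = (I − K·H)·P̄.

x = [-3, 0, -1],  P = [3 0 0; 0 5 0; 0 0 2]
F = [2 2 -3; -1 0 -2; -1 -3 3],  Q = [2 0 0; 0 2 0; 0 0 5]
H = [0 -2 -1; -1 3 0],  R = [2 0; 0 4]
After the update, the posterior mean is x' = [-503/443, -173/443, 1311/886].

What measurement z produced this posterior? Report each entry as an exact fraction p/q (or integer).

z = [-1, -1]

x̄ = F·x = [-3, 5, 0]
P̄ = F·P·Fᵀ + Q = [52 6 -54; 6 13 -9; -54 -9 71]
S = H·P̄·Hᵀ + R = [89 -93; -93 137]
K = P̄·Hᵀ·S⁻¹ = [324/443 110/443; 185/886 339/886; -2375/1772 -1263/1772]
x' − x̄ = [826/443, -2388/443, 1311/886] = K·y
y = (KᵀK)⁻¹·Kᵀ·(x' − x̄) = [9, -19]
z = y + H·x̄ = [9, -19] + [-10, 18] = [-1, -1]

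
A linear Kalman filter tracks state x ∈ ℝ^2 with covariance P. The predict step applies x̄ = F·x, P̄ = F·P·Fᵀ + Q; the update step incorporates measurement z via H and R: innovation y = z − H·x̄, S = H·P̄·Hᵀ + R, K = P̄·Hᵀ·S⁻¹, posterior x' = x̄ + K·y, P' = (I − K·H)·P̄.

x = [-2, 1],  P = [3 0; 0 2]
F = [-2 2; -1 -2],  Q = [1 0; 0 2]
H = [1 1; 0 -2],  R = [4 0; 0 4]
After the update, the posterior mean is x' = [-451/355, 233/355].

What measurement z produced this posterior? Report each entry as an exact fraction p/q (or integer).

z = [-2, -2]

x̄ = F·x = [6, 0]
P̄ = F·P·Fᵀ + Q = [21 -2; -2 13]
S = H·P̄·Hᵀ + R = [34 -22; -22 56]
K = P̄·Hᵀ·S⁻¹ = [288/355 277/710; 11/355 -321/710]
x' − x̄ = [-2581/355, 233/355] = K·y
y = (KᵀK)⁻¹·Kᵀ·(x' − x̄) = [-8, -2]
z = y + H·x̄ = [-8, -2] + [6, 0] = [-2, -2]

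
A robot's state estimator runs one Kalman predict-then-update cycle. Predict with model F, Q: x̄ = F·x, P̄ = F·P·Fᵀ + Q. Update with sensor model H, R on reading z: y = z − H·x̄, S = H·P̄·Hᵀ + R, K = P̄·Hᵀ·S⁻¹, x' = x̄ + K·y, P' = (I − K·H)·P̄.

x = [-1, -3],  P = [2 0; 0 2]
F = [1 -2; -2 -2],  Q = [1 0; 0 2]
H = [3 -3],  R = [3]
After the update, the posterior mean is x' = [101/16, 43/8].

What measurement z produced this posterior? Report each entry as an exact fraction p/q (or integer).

x̄ = F·x = [5, 8]
P̄ = F·P·Fᵀ + Q = [11 4; 4 18]
S = H·P̄·Hᵀ + R = [192]
K = P̄·Hᵀ·S⁻¹ = [7/64; -7/32]
x' − x̄ = [21/16, -21/8] = K·y
y = (KᵀK)⁻¹·Kᵀ·(x' − x̄) = [12]
z = y + H·x̄ = [12] + [-9] = [3]

z = [3]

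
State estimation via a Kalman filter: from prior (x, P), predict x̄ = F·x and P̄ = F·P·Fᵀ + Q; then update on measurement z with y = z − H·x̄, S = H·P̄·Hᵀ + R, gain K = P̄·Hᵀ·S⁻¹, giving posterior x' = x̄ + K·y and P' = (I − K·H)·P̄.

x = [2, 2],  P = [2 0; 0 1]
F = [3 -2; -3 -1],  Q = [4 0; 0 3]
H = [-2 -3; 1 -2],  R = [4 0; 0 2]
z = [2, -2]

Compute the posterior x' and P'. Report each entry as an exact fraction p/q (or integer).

x' = [-3092/2053, 366/2053]
P' = [1369/2053 -174/2053; -174/2053 496/2053]

x̄ = F·x = [2, -8]
P̄ = F·P·Fᵀ + Q = [26 -16; -16 22]
y = z − H·x̄ = [-18, -20]
S = H·P̄·Hᵀ + R = [114 64; 64 180]
K = P̄·Hᵀ·S⁻¹ = [-554/2053 1717/4106; -285/2053 -583/2053]
x' = x̄ + K·y = [-3092/2053, 366/2053]
P' = (I − K·H)·P̄ = [1369/2053 -174/2053; -174/2053 496/2053]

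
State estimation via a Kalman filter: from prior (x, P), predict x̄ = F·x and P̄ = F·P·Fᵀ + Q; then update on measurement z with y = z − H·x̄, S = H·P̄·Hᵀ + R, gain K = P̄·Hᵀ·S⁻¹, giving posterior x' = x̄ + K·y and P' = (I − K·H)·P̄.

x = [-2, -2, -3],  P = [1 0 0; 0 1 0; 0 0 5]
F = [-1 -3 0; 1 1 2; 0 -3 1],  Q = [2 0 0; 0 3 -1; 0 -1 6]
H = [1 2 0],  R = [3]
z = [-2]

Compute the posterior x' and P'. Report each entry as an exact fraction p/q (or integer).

x' = [832/99, -530/99, 169/33]
P' = [1172/99 -580/99 269/33; -580/99 359/99 -124/33; 269/33 -124/33 171/11]

x̄ = F·x = [8, -10, 3]
P̄ = F·P·Fᵀ + Q = [12 -4 9; -4 25 6; 9 6 20]
y = z − H·x̄ = [10]
S = H·P̄·Hᵀ + R = [99]
K = P̄·Hᵀ·S⁻¹ = [4/99; 46/99; 7/33]
x' = x̄ + K·y = [832/99, -530/99, 169/33]
P' = (I − K·H)·P̄ = [1172/99 -580/99 269/33; -580/99 359/99 -124/33; 269/33 -124/33 171/11]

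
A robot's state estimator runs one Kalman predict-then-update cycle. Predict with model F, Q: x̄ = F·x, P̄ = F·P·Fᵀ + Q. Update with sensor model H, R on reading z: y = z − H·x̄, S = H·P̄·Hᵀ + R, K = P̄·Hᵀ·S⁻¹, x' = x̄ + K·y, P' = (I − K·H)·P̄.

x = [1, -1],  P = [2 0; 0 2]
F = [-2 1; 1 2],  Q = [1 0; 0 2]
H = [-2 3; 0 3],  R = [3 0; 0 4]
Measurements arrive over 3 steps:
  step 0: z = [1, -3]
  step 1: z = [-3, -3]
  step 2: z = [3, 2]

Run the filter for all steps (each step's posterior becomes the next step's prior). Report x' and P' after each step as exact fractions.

step 0: x̄ = F·x = [-3, -1]
step 0: P̄ = F·P·Fᵀ + Q = [11 0; 0 12]
step 0: y = z − H·x̄ = [-2, 0]
step 0: S = H·P̄·Hᵀ + R = [155 108; 108 112]
step 0: K = P̄·Hᵀ·S⁻¹ = [-77/178 297/712; 9/356 423/1424]
step 0: x' = x̄ + K·y = [-190/89, -187/178]
step 0: P' = (I − K·H)·P̄ = [132/89 99/178; 99/178 141/356]
step 1: x̄ = F·x = [573/178, -377/89]
step 1: P̄ = F·P·Fᵀ + Q = [1817/356 -342/89; -342/89 649/89]
step 1: y = z − H·x̄ = [1437/89, 864/89]
step 1: S = H·P̄·Hᵀ + R = [12029/89 7893/89; 7893/89 6197/89]
step 1: K = P̄·Hᵀ·S⁻¹ = [-87413/275152 65781/275152; 2631/34394 7455/34394]
step 1: x' = x̄ + K·y = [112959/275152, -30839/34394]
step 1: P' = (I − K·H)·P̄ = [525363/550304 21927/68788; 21927/68788 4970/17197]
step 2: x̄ = F·x = [-236315/137576, -380465/275152]
step 2: P̄ = F·P·Fᵀ + Q = [527283/137576 -629447/275152; -629447/275152 2963795/550304]
step 2: y = z − H·x̄ = [1021591/275152, 1691699/275152]
step 2: S = H·P̄·Hᵀ + R = [51868323/550304 34227519/550304; 34227519/550304 28875371/550304]
step 2: K = P̄·Hᵀ·S⁻¹ = [-61536034/197584131 15699808/65861377; 45636692/592752393 42808789/197584131]
step 2: x' = x̄ + K·y = [-278285449/197584131, 139411130/592752393]
step 2: P' = (I − K·H)·P̄ = [62167633/65861377 62799232/197584131; 62799232/197584131 171235156/592752393]

step 0: x' = [-190/89, -187/178], P' = [132/89 99/178; 99/178 141/356]
step 1: x' = [112959/275152, -30839/34394], P' = [525363/550304 21927/68788; 21927/68788 4970/17197]
step 2: x' = [-278285449/197584131, 139411130/592752393], P' = [62167633/65861377 62799232/197584131; 62799232/197584131 171235156/592752393]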